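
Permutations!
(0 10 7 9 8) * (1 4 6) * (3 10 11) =(0 11 3 10 7 9 8)(1 4 6) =[11, 4, 2, 10, 6, 5, 1, 9, 0, 8, 7, 3]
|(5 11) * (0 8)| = 2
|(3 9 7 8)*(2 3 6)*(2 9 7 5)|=|(2 3 7 8 6 9 5)|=7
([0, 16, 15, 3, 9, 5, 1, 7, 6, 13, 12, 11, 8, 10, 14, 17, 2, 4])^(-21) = (1 15 9 12)(2 4 10 6)(8 16 17 13)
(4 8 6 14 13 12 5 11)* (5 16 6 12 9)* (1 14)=(1 14 13 9 5 11 4 8 12 16 6)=[0, 14, 2, 3, 8, 11, 1, 7, 12, 5, 10, 4, 16, 9, 13, 15, 6]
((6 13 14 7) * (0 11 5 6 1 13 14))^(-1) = ((0 11 5 6 14 7 1 13))^(-1) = (0 13 1 7 14 6 5 11)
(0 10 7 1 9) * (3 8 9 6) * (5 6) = [10, 5, 2, 8, 4, 6, 3, 1, 9, 0, 7] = (0 10 7 1 5 6 3 8 9)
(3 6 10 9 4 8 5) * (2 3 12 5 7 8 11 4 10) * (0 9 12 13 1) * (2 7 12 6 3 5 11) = [9, 0, 5, 3, 2, 13, 7, 8, 12, 10, 6, 4, 11, 1] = (0 9 10 6 7 8 12 11 4 2 5 13 1)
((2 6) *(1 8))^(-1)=((1 8)(2 6))^(-1)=(1 8)(2 6)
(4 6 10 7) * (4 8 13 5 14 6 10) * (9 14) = (4 10 7 8 13 5 9 14 6) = [0, 1, 2, 3, 10, 9, 4, 8, 13, 14, 7, 11, 12, 5, 6]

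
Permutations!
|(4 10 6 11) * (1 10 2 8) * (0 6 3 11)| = |(0 6)(1 10 3 11 4 2 8)| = 14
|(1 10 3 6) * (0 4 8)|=12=|(0 4 8)(1 10 3 6)|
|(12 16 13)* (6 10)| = |(6 10)(12 16 13)| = 6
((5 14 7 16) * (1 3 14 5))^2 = ((1 3 14 7 16))^2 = (1 14 16 3 7)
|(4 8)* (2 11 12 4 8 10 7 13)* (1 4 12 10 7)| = 7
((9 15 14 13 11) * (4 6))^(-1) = (4 6)(9 11 13 14 15)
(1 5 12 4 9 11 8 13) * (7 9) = (1 5 12 4 7 9 11 8 13) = [0, 5, 2, 3, 7, 12, 6, 9, 13, 11, 10, 8, 4, 1]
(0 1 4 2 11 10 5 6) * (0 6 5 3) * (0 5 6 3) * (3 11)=(0 1 4 2 3 5 6 11 10)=[1, 4, 3, 5, 2, 6, 11, 7, 8, 9, 0, 10]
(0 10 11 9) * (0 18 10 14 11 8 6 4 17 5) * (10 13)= (0 14 11 9 18 13 10 8 6 4 17 5)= [14, 1, 2, 3, 17, 0, 4, 7, 6, 18, 8, 9, 12, 10, 11, 15, 16, 5, 13]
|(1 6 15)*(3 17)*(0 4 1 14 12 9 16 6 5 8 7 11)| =|(0 4 1 5 8 7 11)(3 17)(6 15 14 12 9 16)| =42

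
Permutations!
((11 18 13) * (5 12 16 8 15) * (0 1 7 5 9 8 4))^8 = ((0 1 7 5 12 16 4)(8 15 9)(11 18 13))^8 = (0 1 7 5 12 16 4)(8 9 15)(11 13 18)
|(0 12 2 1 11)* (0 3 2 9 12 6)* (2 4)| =|(0 6)(1 11 3 4 2)(9 12)| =10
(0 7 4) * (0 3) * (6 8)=(0 7 4 3)(6 8)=[7, 1, 2, 0, 3, 5, 8, 4, 6]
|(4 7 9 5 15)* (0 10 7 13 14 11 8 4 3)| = |(0 10 7 9 5 15 3)(4 13 14 11 8)| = 35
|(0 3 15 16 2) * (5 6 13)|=|(0 3 15 16 2)(5 6 13)|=15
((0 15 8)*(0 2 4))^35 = ((0 15 8 2 4))^35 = (15)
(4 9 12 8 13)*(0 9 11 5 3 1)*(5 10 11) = (0 9 12 8 13 4 5 3 1)(10 11) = [9, 0, 2, 1, 5, 3, 6, 7, 13, 12, 11, 10, 8, 4]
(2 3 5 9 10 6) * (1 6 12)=(1 6 2 3 5 9 10 12)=[0, 6, 3, 5, 4, 9, 2, 7, 8, 10, 12, 11, 1]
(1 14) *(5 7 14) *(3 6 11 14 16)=[0, 5, 2, 6, 4, 7, 11, 16, 8, 9, 10, 14, 12, 13, 1, 15, 3]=(1 5 7 16 3 6 11 14)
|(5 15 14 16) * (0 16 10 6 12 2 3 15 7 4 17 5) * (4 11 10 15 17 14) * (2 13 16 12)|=|(0 12 13 16)(2 3 17 5 7 11 10 6)(4 14 15)|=24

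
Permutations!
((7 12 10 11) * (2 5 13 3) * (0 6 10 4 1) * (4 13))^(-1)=(0 1 4 5 2 3 13 12 7 11 10 6)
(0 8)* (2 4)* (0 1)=(0 8 1)(2 4)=[8, 0, 4, 3, 2, 5, 6, 7, 1]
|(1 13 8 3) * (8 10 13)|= |(1 8 3)(10 13)|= 6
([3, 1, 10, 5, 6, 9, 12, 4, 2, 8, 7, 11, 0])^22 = [0, 1, 2, 3, 4, 5, 6, 7, 8, 9, 10, 11, 12]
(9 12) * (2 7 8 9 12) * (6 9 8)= (12)(2 7 6 9)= [0, 1, 7, 3, 4, 5, 9, 6, 8, 2, 10, 11, 12]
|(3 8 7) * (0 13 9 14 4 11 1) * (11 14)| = 30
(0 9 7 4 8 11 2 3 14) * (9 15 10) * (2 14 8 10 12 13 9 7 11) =(0 15 12 13 9 11 14)(2 3 8)(4 10 7) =[15, 1, 3, 8, 10, 5, 6, 4, 2, 11, 7, 14, 13, 9, 0, 12]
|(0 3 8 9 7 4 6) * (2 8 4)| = 4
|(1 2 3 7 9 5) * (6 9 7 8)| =7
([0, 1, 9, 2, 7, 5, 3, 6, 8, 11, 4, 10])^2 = (2 11 4 6)(3 9 10 7)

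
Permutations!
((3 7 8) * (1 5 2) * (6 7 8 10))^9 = ((1 5 2)(3 8)(6 7 10))^9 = (10)(3 8)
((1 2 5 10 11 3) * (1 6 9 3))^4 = ((1 2 5 10 11)(3 6 9))^4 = (1 11 10 5 2)(3 6 9)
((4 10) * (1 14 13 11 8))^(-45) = (14)(4 10)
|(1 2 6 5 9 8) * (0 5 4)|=|(0 5 9 8 1 2 6 4)|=8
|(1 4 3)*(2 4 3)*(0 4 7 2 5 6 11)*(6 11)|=|(0 4 5 11)(1 3)(2 7)|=4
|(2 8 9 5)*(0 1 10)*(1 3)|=4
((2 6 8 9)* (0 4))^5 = (0 4)(2 6 8 9)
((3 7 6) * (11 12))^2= ((3 7 6)(11 12))^2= (12)(3 6 7)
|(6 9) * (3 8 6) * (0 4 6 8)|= |(0 4 6 9 3)|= 5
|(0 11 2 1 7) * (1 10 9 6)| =|(0 11 2 10 9 6 1 7)| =8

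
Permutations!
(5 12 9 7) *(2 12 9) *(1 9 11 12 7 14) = (1 9 14)(2 7 5 11 12) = [0, 9, 7, 3, 4, 11, 6, 5, 8, 14, 10, 12, 2, 13, 1]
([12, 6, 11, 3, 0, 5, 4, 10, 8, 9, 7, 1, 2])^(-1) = (0 4 6 1 11 2 12)(7 10)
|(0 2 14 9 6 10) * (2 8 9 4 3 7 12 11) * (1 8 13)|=|(0 13 1 8 9 6 10)(2 14 4 3 7 12 11)|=7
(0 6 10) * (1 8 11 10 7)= (0 6 7 1 8 11 10)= [6, 8, 2, 3, 4, 5, 7, 1, 11, 9, 0, 10]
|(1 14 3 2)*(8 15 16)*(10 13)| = 12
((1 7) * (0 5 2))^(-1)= (0 2 5)(1 7)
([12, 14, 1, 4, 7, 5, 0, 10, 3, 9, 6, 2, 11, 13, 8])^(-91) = (0 14 10 2 4 12 8 6 1 7 11 3)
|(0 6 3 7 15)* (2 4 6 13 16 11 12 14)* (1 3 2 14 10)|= 30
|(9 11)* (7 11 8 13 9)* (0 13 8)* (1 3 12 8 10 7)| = 21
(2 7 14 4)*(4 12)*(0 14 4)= (0 14 12)(2 7 4)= [14, 1, 7, 3, 2, 5, 6, 4, 8, 9, 10, 11, 0, 13, 12]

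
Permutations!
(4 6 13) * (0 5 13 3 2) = [5, 1, 0, 2, 6, 13, 3, 7, 8, 9, 10, 11, 12, 4] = (0 5 13 4 6 3 2)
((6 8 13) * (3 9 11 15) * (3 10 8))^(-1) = ((3 9 11 15 10 8 13 6))^(-1) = (3 6 13 8 10 15 11 9)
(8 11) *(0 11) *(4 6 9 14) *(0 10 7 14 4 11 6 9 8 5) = (0 6 8 10 7 14 11 5)(4 9) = [6, 1, 2, 3, 9, 0, 8, 14, 10, 4, 7, 5, 12, 13, 11]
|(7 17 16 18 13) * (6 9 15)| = |(6 9 15)(7 17 16 18 13)| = 15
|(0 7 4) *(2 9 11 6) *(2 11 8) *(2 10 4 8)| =10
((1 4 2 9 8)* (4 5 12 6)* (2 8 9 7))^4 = (1 4 12)(5 8 6)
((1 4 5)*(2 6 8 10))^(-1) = (1 5 4)(2 10 8 6)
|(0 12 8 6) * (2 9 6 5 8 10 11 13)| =8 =|(0 12 10 11 13 2 9 6)(5 8)|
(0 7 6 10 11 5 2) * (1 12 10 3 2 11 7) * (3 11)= (0 1 12 10 7 6 11 5 3 2)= [1, 12, 0, 2, 4, 3, 11, 6, 8, 9, 7, 5, 10]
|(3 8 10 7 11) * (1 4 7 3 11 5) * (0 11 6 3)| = 12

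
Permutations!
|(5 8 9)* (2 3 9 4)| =|(2 3 9 5 8 4)| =6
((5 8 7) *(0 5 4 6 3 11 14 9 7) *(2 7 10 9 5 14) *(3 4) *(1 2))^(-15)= (0 14 5 8)(4 6)(9 10)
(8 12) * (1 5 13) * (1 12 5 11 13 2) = (1 11 13 12 8 5 2) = [0, 11, 1, 3, 4, 2, 6, 7, 5, 9, 10, 13, 8, 12]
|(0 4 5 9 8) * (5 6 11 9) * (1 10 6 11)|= 15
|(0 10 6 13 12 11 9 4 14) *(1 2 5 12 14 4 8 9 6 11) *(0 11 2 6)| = |(0 10 2 5 12 1 6 13 14 11)(8 9)| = 10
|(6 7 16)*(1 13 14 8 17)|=15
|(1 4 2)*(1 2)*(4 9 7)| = 4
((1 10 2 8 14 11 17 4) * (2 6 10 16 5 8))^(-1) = ((1 16 5 8 14 11 17 4)(6 10))^(-1) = (1 4 17 11 14 8 5 16)(6 10)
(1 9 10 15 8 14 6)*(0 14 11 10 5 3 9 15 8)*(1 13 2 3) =[14, 15, 3, 9, 4, 1, 13, 7, 11, 5, 8, 10, 12, 2, 6, 0] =(0 14 6 13 2 3 9 5 1 15)(8 11 10)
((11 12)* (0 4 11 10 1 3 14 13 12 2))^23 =(0 2 11 4)(1 10 12 13 14 3)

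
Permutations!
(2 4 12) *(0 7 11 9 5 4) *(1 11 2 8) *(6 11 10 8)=[7, 10, 0, 3, 12, 4, 11, 2, 1, 5, 8, 9, 6]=(0 7 2)(1 10 8)(4 12 6 11 9 5)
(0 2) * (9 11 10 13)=(0 2)(9 11 10 13)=[2, 1, 0, 3, 4, 5, 6, 7, 8, 11, 13, 10, 12, 9]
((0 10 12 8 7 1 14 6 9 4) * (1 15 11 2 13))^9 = (0 1 7 4 13 8 9 2 12 6 11 10 14 15)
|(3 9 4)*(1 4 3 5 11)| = |(1 4 5 11)(3 9)| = 4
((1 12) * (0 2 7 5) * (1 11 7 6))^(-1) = ((0 2 6 1 12 11 7 5))^(-1) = (0 5 7 11 12 1 6 2)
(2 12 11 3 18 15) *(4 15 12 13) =(2 13 4 15)(3 18 12 11) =[0, 1, 13, 18, 15, 5, 6, 7, 8, 9, 10, 3, 11, 4, 14, 2, 16, 17, 12]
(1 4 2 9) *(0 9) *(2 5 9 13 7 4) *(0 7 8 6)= (0 13 8 6)(1 2 7 4 5 9)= [13, 2, 7, 3, 5, 9, 0, 4, 6, 1, 10, 11, 12, 8]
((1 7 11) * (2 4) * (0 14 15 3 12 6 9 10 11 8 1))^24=((0 14 15 3 12 6 9 10 11)(1 7 8)(2 4))^24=(0 9 3)(6 15 11)(10 12 14)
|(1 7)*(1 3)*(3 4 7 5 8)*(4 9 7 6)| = |(1 5 8 3)(4 6)(7 9)| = 4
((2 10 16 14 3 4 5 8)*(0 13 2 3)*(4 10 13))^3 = (0 8 16 4 3 14 5 10)(2 13) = ((0 4 5 8 3 10 16 14)(2 13))^3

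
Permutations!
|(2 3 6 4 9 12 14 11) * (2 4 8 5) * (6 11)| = |(2 3 11 4 9 12 14 6 8 5)| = 10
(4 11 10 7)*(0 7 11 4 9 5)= [7, 1, 2, 3, 4, 0, 6, 9, 8, 5, 11, 10]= (0 7 9 5)(10 11)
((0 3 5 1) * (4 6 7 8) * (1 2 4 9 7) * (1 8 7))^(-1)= (0 1 9 8 6 4 2 5 3)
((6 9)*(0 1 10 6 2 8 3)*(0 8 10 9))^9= ((0 1 9 2 10 6)(3 8))^9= (0 2)(1 10)(3 8)(6 9)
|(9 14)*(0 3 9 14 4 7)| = 5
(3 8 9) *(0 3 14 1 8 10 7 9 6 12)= (0 3 10 7 9 14 1 8 6 12)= [3, 8, 2, 10, 4, 5, 12, 9, 6, 14, 7, 11, 0, 13, 1]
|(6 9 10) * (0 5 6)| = 5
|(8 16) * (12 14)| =2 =|(8 16)(12 14)|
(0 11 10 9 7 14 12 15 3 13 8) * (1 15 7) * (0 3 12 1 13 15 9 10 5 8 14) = (0 11 5 8 3 15 12 7)(1 9 13 14) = [11, 9, 2, 15, 4, 8, 6, 0, 3, 13, 10, 5, 7, 14, 1, 12]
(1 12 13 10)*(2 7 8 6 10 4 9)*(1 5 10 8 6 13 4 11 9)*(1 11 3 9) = (1 12 4 11)(2 7 6 8 13 3 9)(5 10) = [0, 12, 7, 9, 11, 10, 8, 6, 13, 2, 5, 1, 4, 3]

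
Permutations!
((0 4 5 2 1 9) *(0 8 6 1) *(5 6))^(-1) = ((0 4 6 1 9 8 5 2))^(-1) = (0 2 5 8 9 1 6 4)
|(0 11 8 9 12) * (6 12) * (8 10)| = 7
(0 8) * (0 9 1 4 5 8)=(1 4 5 8 9)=[0, 4, 2, 3, 5, 8, 6, 7, 9, 1]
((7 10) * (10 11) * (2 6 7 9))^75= ((2 6 7 11 10 9))^75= (2 11)(6 10)(7 9)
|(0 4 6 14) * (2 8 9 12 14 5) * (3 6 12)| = 12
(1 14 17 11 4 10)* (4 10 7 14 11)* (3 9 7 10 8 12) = (1 11 8 12 3 9 7 14 17 4 10) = [0, 11, 2, 9, 10, 5, 6, 14, 12, 7, 1, 8, 3, 13, 17, 15, 16, 4]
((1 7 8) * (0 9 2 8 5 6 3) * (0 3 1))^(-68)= (9)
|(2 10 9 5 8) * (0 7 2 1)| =|(0 7 2 10 9 5 8 1)| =8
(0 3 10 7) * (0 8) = (0 3 10 7 8) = [3, 1, 2, 10, 4, 5, 6, 8, 0, 9, 7]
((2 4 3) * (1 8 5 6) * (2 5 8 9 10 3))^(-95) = ((1 9 10 3 5 6)(2 4))^(-95) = (1 9 10 3 5 6)(2 4)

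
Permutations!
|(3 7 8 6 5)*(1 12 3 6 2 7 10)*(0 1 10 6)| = 6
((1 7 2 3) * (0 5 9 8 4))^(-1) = ((0 5 9 8 4)(1 7 2 3))^(-1) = (0 4 8 9 5)(1 3 2 7)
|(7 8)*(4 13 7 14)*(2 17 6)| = 15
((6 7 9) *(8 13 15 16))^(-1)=((6 7 9)(8 13 15 16))^(-1)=(6 9 7)(8 16 15 13)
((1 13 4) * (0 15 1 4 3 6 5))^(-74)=((0 15 1 13 3 6 5))^(-74)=(0 13 5 1 6 15 3)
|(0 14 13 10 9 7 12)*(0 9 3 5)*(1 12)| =|(0 14 13 10 3 5)(1 12 9 7)| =12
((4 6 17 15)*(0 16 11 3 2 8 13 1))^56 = (17)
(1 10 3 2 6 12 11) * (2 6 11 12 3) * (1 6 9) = (12)(1 10 2 11 6 3 9) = [0, 10, 11, 9, 4, 5, 3, 7, 8, 1, 2, 6, 12]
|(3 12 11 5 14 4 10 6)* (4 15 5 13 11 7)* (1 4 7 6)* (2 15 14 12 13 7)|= 9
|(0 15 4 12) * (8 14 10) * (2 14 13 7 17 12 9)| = |(0 15 4 9 2 14 10 8 13 7 17 12)| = 12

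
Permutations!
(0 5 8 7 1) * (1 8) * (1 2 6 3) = (0 5 2 6 3 1)(7 8) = [5, 0, 6, 1, 4, 2, 3, 8, 7]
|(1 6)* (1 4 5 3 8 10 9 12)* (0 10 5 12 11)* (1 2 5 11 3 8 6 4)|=12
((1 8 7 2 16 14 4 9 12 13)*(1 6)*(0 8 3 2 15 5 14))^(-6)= (0 13 15 3 4)(1 14 16 12 7)(2 9 8 6 5)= ((0 8 7 15 5 14 4 9 12 13 6 1 3 2 16))^(-6)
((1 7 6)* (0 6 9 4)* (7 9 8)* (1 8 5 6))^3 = (0 4 9 1)(5 7 8 6) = ((0 1 9 4)(5 6 8 7))^3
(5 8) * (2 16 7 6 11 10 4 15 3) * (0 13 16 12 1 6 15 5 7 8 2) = [13, 6, 12, 0, 5, 2, 11, 15, 7, 9, 4, 10, 1, 16, 14, 3, 8] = (0 13 16 8 7 15 3)(1 6 11 10 4 5 2 12)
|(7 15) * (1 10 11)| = |(1 10 11)(7 15)| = 6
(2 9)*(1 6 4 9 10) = [0, 6, 10, 3, 9, 5, 4, 7, 8, 2, 1] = (1 6 4 9 2 10)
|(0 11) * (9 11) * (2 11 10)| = 5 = |(0 9 10 2 11)|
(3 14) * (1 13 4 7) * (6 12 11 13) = (1 6 12 11 13 4 7)(3 14) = [0, 6, 2, 14, 7, 5, 12, 1, 8, 9, 10, 13, 11, 4, 3]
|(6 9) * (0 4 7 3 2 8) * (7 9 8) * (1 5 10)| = |(0 4 9 6 8)(1 5 10)(2 7 3)| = 15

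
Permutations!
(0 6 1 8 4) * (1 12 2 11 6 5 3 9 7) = (0 5 3 9 7 1 8 4)(2 11 6 12) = [5, 8, 11, 9, 0, 3, 12, 1, 4, 7, 10, 6, 2]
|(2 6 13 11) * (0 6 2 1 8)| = |(0 6 13 11 1 8)| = 6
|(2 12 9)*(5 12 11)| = 5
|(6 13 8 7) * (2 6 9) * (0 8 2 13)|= |(0 8 7 9 13 2 6)|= 7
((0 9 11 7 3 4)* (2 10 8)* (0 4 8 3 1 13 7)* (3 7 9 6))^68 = (0 3 2 7 13 11 6 8 10 1 9)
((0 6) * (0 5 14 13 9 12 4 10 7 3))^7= ((0 6 5 14 13 9 12 4 10 7 3))^7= (0 4 14 3 12 5 7 9 6 10 13)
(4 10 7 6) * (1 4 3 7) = (1 4 10)(3 7 6) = [0, 4, 2, 7, 10, 5, 3, 6, 8, 9, 1]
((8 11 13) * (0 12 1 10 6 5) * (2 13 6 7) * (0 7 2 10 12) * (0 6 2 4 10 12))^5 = ((0 6 5 7 12 1)(2 13 8 11)(4 10))^5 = (0 1 12 7 5 6)(2 13 8 11)(4 10)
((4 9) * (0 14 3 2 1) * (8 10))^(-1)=((0 14 3 2 1)(4 9)(8 10))^(-1)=(0 1 2 3 14)(4 9)(8 10)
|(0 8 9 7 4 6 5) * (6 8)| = 12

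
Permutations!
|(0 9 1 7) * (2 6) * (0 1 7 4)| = 10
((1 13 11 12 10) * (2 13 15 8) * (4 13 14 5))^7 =((1 15 8 2 14 5 4 13 11 12 10))^7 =(1 13 2 10 4 8 12 5 15 11 14)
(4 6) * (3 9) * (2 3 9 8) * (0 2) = (9)(0 2 3 8)(4 6) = [2, 1, 3, 8, 6, 5, 4, 7, 0, 9]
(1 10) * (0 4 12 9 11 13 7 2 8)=(0 4 12 9 11 13 7 2 8)(1 10)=[4, 10, 8, 3, 12, 5, 6, 2, 0, 11, 1, 13, 9, 7]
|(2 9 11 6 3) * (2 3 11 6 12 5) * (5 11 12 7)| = |(2 9 6 12 11 7 5)| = 7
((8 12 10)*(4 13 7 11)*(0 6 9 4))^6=(0 11 7 13 4 9 6)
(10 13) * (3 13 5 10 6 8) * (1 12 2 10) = (1 12 2 10 5)(3 13 6 8) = [0, 12, 10, 13, 4, 1, 8, 7, 3, 9, 5, 11, 2, 6]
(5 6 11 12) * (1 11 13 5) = [0, 11, 2, 3, 4, 6, 13, 7, 8, 9, 10, 12, 1, 5] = (1 11 12)(5 6 13)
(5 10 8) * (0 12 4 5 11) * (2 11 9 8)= (0 12 4 5 10 2 11)(8 9)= [12, 1, 11, 3, 5, 10, 6, 7, 9, 8, 2, 0, 4]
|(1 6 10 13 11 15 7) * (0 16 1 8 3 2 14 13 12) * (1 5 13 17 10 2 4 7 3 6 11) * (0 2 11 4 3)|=55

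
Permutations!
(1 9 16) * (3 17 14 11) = (1 9 16)(3 17 14 11) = [0, 9, 2, 17, 4, 5, 6, 7, 8, 16, 10, 3, 12, 13, 11, 15, 1, 14]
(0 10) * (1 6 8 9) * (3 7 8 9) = (0 10)(1 6 9)(3 7 8) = [10, 6, 2, 7, 4, 5, 9, 8, 3, 1, 0]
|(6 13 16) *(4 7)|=|(4 7)(6 13 16)|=6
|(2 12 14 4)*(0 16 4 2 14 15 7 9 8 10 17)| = 12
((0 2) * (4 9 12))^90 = ((0 2)(4 9 12))^90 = (12)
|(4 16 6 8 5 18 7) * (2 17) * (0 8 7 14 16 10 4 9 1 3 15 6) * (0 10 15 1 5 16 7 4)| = 60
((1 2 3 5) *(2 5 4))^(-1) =((1 5)(2 3 4))^(-1) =(1 5)(2 4 3)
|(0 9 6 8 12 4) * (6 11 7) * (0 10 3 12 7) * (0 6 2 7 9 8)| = 20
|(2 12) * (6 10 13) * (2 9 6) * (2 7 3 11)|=|(2 12 9 6 10 13 7 3 11)|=9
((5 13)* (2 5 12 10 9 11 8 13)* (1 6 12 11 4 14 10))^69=((1 6 12)(2 5)(4 14 10 9)(8 13 11))^69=(2 5)(4 14 10 9)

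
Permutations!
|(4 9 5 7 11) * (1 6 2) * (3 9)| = |(1 6 2)(3 9 5 7 11 4)| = 6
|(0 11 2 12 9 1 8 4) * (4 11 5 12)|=9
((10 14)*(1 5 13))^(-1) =((1 5 13)(10 14))^(-1) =(1 13 5)(10 14)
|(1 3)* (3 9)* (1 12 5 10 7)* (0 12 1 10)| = 6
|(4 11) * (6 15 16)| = 6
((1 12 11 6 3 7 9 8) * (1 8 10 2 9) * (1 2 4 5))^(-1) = ((1 12 11 6 3 7 2 9 10 4 5))^(-1) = (1 5 4 10 9 2 7 3 6 11 12)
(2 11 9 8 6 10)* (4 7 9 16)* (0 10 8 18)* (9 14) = [10, 1, 11, 3, 7, 5, 8, 14, 6, 18, 2, 16, 12, 13, 9, 15, 4, 17, 0] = (0 10 2 11 16 4 7 14 9 18)(6 8)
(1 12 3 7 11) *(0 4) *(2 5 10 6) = (0 4)(1 12 3 7 11)(2 5 10 6) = [4, 12, 5, 7, 0, 10, 2, 11, 8, 9, 6, 1, 3]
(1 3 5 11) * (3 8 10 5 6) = (1 8 10 5 11)(3 6) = [0, 8, 2, 6, 4, 11, 3, 7, 10, 9, 5, 1]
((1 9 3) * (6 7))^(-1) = ((1 9 3)(6 7))^(-1) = (1 3 9)(6 7)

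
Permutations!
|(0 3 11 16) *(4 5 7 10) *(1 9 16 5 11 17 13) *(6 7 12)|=|(0 3 17 13 1 9 16)(4 11 5 12 6 7 10)|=7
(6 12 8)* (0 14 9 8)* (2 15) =(0 14 9 8 6 12)(2 15) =[14, 1, 15, 3, 4, 5, 12, 7, 6, 8, 10, 11, 0, 13, 9, 2]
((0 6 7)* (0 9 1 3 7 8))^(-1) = ((0 6 8)(1 3 7 9))^(-1) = (0 8 6)(1 9 7 3)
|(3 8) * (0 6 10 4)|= 4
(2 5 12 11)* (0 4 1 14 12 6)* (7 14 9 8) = (0 4 1 9 8 7 14 12 11 2 5 6) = [4, 9, 5, 3, 1, 6, 0, 14, 7, 8, 10, 2, 11, 13, 12]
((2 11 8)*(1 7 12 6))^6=((1 7 12 6)(2 11 8))^6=(1 12)(6 7)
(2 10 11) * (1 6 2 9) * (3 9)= (1 6 2 10 11 3 9)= [0, 6, 10, 9, 4, 5, 2, 7, 8, 1, 11, 3]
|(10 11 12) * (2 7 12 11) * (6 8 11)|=12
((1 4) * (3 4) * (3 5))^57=((1 5 3 4))^57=(1 5 3 4)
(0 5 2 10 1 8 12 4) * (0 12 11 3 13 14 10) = (0 5 2)(1 8 11 3 13 14 10)(4 12) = [5, 8, 0, 13, 12, 2, 6, 7, 11, 9, 1, 3, 4, 14, 10]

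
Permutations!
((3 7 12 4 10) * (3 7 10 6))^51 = (3 12)(4 10)(6 7)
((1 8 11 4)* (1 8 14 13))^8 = ((1 14 13)(4 8 11))^8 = (1 13 14)(4 11 8)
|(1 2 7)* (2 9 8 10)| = |(1 9 8 10 2 7)| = 6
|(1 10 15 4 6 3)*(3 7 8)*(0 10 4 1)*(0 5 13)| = 11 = |(0 10 15 1 4 6 7 8 3 5 13)|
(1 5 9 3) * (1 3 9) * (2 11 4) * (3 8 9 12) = (1 5)(2 11 4)(3 8 9 12) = [0, 5, 11, 8, 2, 1, 6, 7, 9, 12, 10, 4, 3]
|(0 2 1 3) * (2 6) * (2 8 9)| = 7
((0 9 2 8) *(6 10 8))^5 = (0 8 10 6 2 9)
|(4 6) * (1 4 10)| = |(1 4 6 10)| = 4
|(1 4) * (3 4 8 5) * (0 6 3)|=|(0 6 3 4 1 8 5)|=7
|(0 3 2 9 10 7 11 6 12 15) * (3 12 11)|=30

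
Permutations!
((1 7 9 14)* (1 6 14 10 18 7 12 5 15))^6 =((1 12 5 15)(6 14)(7 9 10 18))^6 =(1 5)(7 10)(9 18)(12 15)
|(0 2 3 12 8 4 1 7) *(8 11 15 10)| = 11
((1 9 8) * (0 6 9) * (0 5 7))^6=((0 6 9 8 1 5 7))^6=(0 7 5 1 8 9 6)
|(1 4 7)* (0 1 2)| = |(0 1 4 7 2)| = 5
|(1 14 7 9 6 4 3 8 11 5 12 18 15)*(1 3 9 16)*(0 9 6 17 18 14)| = |(0 9 17 18 15 3 8 11 5 12 14 7 16 1)(4 6)| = 14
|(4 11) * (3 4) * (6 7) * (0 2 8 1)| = 12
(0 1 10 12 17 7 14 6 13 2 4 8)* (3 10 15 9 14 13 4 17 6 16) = [1, 15, 17, 10, 8, 5, 4, 13, 0, 14, 12, 11, 6, 2, 16, 9, 3, 7] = (0 1 15 9 14 16 3 10 12 6 4 8)(2 17 7 13)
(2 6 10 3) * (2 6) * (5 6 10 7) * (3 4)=[0, 1, 2, 10, 3, 6, 7, 5, 8, 9, 4]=(3 10 4)(5 6 7)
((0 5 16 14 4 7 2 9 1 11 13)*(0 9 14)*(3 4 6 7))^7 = (0 5 16)(1 9 13 11)(2 7 6 14)(3 4)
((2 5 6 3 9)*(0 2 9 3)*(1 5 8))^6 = ((9)(0 2 8 1 5 6))^6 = (9)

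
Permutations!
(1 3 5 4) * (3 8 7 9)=(1 8 7 9 3 5 4)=[0, 8, 2, 5, 1, 4, 6, 9, 7, 3]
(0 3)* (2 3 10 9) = (0 10 9 2 3) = [10, 1, 3, 0, 4, 5, 6, 7, 8, 2, 9]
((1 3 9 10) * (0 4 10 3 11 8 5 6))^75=(0 1 5 4 11 6 10 8)(3 9)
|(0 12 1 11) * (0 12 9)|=|(0 9)(1 11 12)|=6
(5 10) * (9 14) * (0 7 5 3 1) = (0 7 5 10 3 1)(9 14) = [7, 0, 2, 1, 4, 10, 6, 5, 8, 14, 3, 11, 12, 13, 9]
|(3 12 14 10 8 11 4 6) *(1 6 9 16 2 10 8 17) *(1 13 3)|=|(1 6)(2 10 17 13 3 12 14 8 11 4 9 16)|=12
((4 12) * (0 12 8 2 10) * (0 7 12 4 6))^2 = (0 8 10 12)(2 7 6 4)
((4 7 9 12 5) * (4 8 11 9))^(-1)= ((4 7)(5 8 11 9 12))^(-1)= (4 7)(5 12 9 11 8)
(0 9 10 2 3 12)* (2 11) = [9, 1, 3, 12, 4, 5, 6, 7, 8, 10, 11, 2, 0] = (0 9 10 11 2 3 12)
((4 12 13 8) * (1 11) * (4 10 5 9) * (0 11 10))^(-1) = ((0 11 1 10 5 9 4 12 13 8))^(-1) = (0 8 13 12 4 9 5 10 1 11)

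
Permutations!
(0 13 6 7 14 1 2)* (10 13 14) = (0 14 1 2)(6 7 10 13) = [14, 2, 0, 3, 4, 5, 7, 10, 8, 9, 13, 11, 12, 6, 1]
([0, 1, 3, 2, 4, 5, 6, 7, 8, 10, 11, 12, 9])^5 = (2 3)(9 10 11 12)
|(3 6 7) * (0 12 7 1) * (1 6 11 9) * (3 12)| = |(0 3 11 9 1)(7 12)| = 10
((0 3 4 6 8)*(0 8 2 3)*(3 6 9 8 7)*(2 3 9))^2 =((2 6 3 4)(7 9 8))^2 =(2 3)(4 6)(7 8 9)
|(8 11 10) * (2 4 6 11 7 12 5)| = |(2 4 6 11 10 8 7 12 5)| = 9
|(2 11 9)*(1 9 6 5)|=6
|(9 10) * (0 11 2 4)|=4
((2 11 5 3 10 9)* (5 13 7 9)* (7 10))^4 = (2 5)(3 11)(7 13)(9 10)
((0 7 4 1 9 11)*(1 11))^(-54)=((0 7 4 11)(1 9))^(-54)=(0 4)(7 11)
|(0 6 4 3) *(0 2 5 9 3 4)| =|(0 6)(2 5 9 3)| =4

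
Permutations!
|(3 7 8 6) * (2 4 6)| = 6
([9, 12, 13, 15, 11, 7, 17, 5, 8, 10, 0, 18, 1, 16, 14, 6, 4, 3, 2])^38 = [10, 1, 16, 6, 18, 5, 3, 7, 8, 0, 9, 2, 12, 4, 14, 17, 11, 15, 13]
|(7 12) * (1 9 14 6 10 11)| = |(1 9 14 6 10 11)(7 12)| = 6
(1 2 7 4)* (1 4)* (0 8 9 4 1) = [8, 2, 7, 3, 1, 5, 6, 0, 9, 4] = (0 8 9 4 1 2 7)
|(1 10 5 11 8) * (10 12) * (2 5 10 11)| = |(1 12 11 8)(2 5)| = 4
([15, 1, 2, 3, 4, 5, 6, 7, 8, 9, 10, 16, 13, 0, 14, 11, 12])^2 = (0 11 12)(13 15 16)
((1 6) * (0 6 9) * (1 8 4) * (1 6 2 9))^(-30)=((0 2 9)(4 6 8))^(-30)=(9)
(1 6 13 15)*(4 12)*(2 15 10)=(1 6 13 10 2 15)(4 12)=[0, 6, 15, 3, 12, 5, 13, 7, 8, 9, 2, 11, 4, 10, 14, 1]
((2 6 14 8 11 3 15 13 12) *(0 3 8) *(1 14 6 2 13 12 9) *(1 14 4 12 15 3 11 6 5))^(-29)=(15)(0 5 13 11 1 9 8 4 14 6 12)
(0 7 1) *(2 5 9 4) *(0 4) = (0 7 1 4 2 5 9) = [7, 4, 5, 3, 2, 9, 6, 1, 8, 0]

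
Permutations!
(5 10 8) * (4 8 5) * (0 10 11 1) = (0 10 5 11 1)(4 8) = [10, 0, 2, 3, 8, 11, 6, 7, 4, 9, 5, 1]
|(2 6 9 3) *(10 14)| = |(2 6 9 3)(10 14)| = 4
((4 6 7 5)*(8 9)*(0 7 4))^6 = (9)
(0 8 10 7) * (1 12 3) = (0 8 10 7)(1 12 3) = [8, 12, 2, 1, 4, 5, 6, 0, 10, 9, 7, 11, 3]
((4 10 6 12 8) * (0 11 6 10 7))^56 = (12)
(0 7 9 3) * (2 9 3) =(0 7 3)(2 9) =[7, 1, 9, 0, 4, 5, 6, 3, 8, 2]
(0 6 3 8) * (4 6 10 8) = (0 10 8)(3 4 6) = [10, 1, 2, 4, 6, 5, 3, 7, 0, 9, 8]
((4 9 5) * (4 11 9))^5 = ((5 11 9))^5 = (5 9 11)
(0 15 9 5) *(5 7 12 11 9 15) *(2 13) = (15)(0 5)(2 13)(7 12 11 9) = [5, 1, 13, 3, 4, 0, 6, 12, 8, 7, 10, 9, 11, 2, 14, 15]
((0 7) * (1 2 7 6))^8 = (0 2 6 7 1)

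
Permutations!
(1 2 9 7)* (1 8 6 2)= (2 9 7 8 6)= [0, 1, 9, 3, 4, 5, 2, 8, 6, 7]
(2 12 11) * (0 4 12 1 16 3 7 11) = [4, 16, 1, 7, 12, 5, 6, 11, 8, 9, 10, 2, 0, 13, 14, 15, 3] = (0 4 12)(1 16 3 7 11 2)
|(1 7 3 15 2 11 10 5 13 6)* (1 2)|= |(1 7 3 15)(2 11 10 5 13 6)|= 12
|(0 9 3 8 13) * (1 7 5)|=|(0 9 3 8 13)(1 7 5)|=15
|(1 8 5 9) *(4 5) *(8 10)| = |(1 10 8 4 5 9)| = 6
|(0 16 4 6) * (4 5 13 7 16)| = |(0 4 6)(5 13 7 16)| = 12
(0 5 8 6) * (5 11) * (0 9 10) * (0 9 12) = (0 11 5 8 6 12)(9 10) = [11, 1, 2, 3, 4, 8, 12, 7, 6, 10, 9, 5, 0]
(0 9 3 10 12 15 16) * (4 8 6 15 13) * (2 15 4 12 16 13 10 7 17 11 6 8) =(0 9 3 7 17 11 6 4 2 15 13 12 10 16) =[9, 1, 15, 7, 2, 5, 4, 17, 8, 3, 16, 6, 10, 12, 14, 13, 0, 11]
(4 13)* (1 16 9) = (1 16 9)(4 13) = [0, 16, 2, 3, 13, 5, 6, 7, 8, 1, 10, 11, 12, 4, 14, 15, 9]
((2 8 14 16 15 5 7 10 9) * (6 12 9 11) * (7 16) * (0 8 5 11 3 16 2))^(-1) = (0 9 12 6 11 15 16 3 10 7 14 8)(2 5)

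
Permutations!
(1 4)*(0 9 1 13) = (0 9 1 4 13) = [9, 4, 2, 3, 13, 5, 6, 7, 8, 1, 10, 11, 12, 0]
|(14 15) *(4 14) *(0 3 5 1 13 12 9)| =21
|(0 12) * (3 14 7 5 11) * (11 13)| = |(0 12)(3 14 7 5 13 11)| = 6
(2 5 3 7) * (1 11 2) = [0, 11, 5, 7, 4, 3, 6, 1, 8, 9, 10, 2] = (1 11 2 5 3 7)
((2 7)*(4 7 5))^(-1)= ((2 5 4 7))^(-1)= (2 7 4 5)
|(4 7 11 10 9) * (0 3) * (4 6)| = 6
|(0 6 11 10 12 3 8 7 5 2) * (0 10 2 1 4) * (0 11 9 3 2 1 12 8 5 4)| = 13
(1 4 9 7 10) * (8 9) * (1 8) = [0, 4, 2, 3, 1, 5, 6, 10, 9, 7, 8] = (1 4)(7 10 8 9)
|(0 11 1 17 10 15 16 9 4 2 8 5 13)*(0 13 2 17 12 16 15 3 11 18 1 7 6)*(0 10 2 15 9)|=35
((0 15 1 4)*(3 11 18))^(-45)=(18)(0 4 1 15)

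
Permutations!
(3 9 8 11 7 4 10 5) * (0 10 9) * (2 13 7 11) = [10, 1, 13, 0, 9, 3, 6, 4, 2, 8, 5, 11, 12, 7] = (0 10 5 3)(2 13 7 4 9 8)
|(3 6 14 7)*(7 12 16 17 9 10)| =9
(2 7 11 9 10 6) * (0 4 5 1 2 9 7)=(0 4 5 1 2)(6 9 10)(7 11)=[4, 2, 0, 3, 5, 1, 9, 11, 8, 10, 6, 7]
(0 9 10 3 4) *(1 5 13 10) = (0 9 1 5 13 10 3 4) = [9, 5, 2, 4, 0, 13, 6, 7, 8, 1, 3, 11, 12, 10]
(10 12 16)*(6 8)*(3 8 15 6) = (3 8)(6 15)(10 12 16) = [0, 1, 2, 8, 4, 5, 15, 7, 3, 9, 12, 11, 16, 13, 14, 6, 10]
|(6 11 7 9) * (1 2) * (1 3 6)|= 7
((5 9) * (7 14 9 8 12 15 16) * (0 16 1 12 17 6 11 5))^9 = (0 9 14 7 16)(5 11 6 17 8)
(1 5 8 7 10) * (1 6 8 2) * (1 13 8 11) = (1 5 2 13 8 7 10 6 11) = [0, 5, 13, 3, 4, 2, 11, 10, 7, 9, 6, 1, 12, 8]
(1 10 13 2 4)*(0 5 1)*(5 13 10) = [13, 5, 4, 3, 0, 1, 6, 7, 8, 9, 10, 11, 12, 2] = (0 13 2 4)(1 5)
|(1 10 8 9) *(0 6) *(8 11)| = 10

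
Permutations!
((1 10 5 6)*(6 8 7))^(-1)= ((1 10 5 8 7 6))^(-1)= (1 6 7 8 5 10)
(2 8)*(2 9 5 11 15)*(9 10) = [0, 1, 8, 3, 4, 11, 6, 7, 10, 5, 9, 15, 12, 13, 14, 2] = (2 8 10 9 5 11 15)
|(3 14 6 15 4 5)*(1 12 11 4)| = 9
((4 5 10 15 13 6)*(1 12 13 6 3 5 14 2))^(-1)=((1 12 13 3 5 10 15 6 4 14 2))^(-1)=(1 2 14 4 6 15 10 5 3 13 12)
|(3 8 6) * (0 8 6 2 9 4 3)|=7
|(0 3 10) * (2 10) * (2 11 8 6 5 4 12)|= 10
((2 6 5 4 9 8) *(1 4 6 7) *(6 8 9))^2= ((9)(1 4 6 5 8 2 7))^2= (9)(1 6 8 7 4 5 2)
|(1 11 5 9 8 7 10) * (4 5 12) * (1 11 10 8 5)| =10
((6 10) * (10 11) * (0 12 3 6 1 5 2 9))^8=(0 2 1 11 3)(5 10 6 12 9)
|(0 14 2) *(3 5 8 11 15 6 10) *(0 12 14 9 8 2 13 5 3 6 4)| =30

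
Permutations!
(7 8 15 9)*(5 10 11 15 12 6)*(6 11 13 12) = (5 10 13 12 11 15 9 7 8 6) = [0, 1, 2, 3, 4, 10, 5, 8, 6, 7, 13, 15, 11, 12, 14, 9]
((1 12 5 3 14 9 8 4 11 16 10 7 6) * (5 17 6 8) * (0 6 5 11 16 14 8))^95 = (0 7 10 16 4 8 3 5 17 12 1 6)(9 14 11)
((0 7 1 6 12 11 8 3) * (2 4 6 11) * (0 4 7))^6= ((1 11 8 3 4 6 12 2 7))^6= (1 12 3)(2 4 11)(6 8 7)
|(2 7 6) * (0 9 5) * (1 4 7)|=|(0 9 5)(1 4 7 6 2)|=15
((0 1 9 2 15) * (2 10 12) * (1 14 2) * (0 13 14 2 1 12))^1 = (0 2 15 13 14 1 9 10)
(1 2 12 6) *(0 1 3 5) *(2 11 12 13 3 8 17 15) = (0 1 11 12 6 8 17 15 2 13 3 5) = [1, 11, 13, 5, 4, 0, 8, 7, 17, 9, 10, 12, 6, 3, 14, 2, 16, 15]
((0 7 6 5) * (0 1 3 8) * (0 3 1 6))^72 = ((0 7)(3 8)(5 6))^72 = (8)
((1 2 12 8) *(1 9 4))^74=(1 12 9)(2 8 4)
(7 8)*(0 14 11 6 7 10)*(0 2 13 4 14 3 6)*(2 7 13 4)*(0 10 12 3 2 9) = [2, 1, 4, 6, 14, 5, 13, 8, 12, 0, 7, 10, 3, 9, 11] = (0 2 4 14 11 10 7 8 12 3 6 13 9)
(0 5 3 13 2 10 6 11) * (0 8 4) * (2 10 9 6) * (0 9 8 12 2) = (0 5 3 13 10)(2 8 4 9 6 11 12) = [5, 1, 8, 13, 9, 3, 11, 7, 4, 6, 0, 12, 2, 10]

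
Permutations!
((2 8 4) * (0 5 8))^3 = ((0 5 8 4 2))^3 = (0 4 5 2 8)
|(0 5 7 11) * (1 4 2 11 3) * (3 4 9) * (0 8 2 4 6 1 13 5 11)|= |(0 11 8 2)(1 9 3 13 5 7 6)|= 28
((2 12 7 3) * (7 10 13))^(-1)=(2 3 7 13 10 12)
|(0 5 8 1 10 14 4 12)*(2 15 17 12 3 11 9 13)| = 15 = |(0 5 8 1 10 14 4 3 11 9 13 2 15 17 12)|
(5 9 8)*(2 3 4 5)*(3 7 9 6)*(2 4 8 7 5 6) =(2 5)(3 8 4 6)(7 9) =[0, 1, 5, 8, 6, 2, 3, 9, 4, 7]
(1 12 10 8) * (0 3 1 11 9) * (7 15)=[3, 12, 2, 1, 4, 5, 6, 15, 11, 0, 8, 9, 10, 13, 14, 7]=(0 3 1 12 10 8 11 9)(7 15)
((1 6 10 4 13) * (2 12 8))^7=(1 10 13 6 4)(2 12 8)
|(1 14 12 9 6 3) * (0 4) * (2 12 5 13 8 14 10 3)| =12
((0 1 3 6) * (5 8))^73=((0 1 3 6)(5 8))^73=(0 1 3 6)(5 8)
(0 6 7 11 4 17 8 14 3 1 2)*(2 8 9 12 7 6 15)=(0 15 2)(1 8 14 3)(4 17 9 12 7 11)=[15, 8, 0, 1, 17, 5, 6, 11, 14, 12, 10, 4, 7, 13, 3, 2, 16, 9]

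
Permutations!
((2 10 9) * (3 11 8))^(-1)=((2 10 9)(3 11 8))^(-1)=(2 9 10)(3 8 11)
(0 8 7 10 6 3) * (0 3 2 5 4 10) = (0 8 7)(2 5 4 10 6) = [8, 1, 5, 3, 10, 4, 2, 0, 7, 9, 6]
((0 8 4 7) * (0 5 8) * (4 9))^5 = (9) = ((4 7 5 8 9))^5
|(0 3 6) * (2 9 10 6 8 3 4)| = 6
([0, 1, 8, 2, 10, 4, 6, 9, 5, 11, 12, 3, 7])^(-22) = [0, 1, 11, 9, 8, 2, 6, 10, 3, 12, 5, 7, 4]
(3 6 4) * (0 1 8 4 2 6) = [1, 8, 6, 0, 3, 5, 2, 7, 4] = (0 1 8 4 3)(2 6)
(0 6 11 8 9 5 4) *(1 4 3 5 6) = [1, 4, 2, 5, 0, 3, 11, 7, 9, 6, 10, 8] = (0 1 4)(3 5)(6 11 8 9)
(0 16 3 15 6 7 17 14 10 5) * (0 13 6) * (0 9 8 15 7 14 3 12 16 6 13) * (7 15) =(0 6 14 10 5)(3 15 9 8 7 17)(12 16) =[6, 1, 2, 15, 4, 0, 14, 17, 7, 8, 5, 11, 16, 13, 10, 9, 12, 3]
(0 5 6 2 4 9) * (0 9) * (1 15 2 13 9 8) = (0 5 6 13 9 8 1 15 2 4) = [5, 15, 4, 3, 0, 6, 13, 7, 1, 8, 10, 11, 12, 9, 14, 2]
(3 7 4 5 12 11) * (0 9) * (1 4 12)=(0 9)(1 4 5)(3 7 12 11)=[9, 4, 2, 7, 5, 1, 6, 12, 8, 0, 10, 3, 11]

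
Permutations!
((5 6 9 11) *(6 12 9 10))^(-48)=(12)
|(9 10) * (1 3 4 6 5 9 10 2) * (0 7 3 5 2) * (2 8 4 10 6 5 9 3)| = |(0 7 2 1 9)(3 10 6 8 4 5)| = 30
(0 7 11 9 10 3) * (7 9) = [9, 1, 2, 0, 4, 5, 6, 11, 8, 10, 3, 7] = (0 9 10 3)(7 11)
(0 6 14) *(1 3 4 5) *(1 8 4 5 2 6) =[1, 3, 6, 5, 2, 8, 14, 7, 4, 9, 10, 11, 12, 13, 0] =(0 1 3 5 8 4 2 6 14)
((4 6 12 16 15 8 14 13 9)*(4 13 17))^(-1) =(4 17 14 8 15 16 12 6)(9 13)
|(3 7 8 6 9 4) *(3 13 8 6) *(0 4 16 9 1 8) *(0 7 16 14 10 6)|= |(0 4 13 7)(1 8 3 16 9 14 10 6)|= 8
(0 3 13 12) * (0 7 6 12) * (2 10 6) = (0 3 13)(2 10 6 12 7) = [3, 1, 10, 13, 4, 5, 12, 2, 8, 9, 6, 11, 7, 0]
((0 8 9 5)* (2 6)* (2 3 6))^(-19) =(0 8 9 5)(3 6)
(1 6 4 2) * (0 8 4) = (0 8 4 2 1 6) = [8, 6, 1, 3, 2, 5, 0, 7, 4]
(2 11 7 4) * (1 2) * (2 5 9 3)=[0, 5, 11, 2, 1, 9, 6, 4, 8, 3, 10, 7]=(1 5 9 3 2 11 7 4)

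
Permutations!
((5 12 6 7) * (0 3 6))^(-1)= ((0 3 6 7 5 12))^(-1)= (0 12 5 7 6 3)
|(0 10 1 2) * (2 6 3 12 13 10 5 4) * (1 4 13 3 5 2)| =6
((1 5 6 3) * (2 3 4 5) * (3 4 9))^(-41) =(1 2 4 5 6 9 3)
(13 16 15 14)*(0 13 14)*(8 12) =(0 13 16 15)(8 12) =[13, 1, 2, 3, 4, 5, 6, 7, 12, 9, 10, 11, 8, 16, 14, 0, 15]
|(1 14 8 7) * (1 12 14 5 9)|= |(1 5 9)(7 12 14 8)|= 12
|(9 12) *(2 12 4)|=|(2 12 9 4)|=4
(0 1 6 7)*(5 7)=(0 1 6 5 7)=[1, 6, 2, 3, 4, 7, 5, 0]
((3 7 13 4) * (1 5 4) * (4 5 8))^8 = (1 4 7)(3 13 8) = ((1 8 4 3 7 13))^8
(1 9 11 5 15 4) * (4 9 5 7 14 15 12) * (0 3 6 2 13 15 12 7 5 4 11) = (0 3 6 2 13 15 9)(1 4)(5 7 14 12 11) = [3, 4, 13, 6, 1, 7, 2, 14, 8, 0, 10, 5, 11, 15, 12, 9]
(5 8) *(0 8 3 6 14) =(0 8 5 3 6 14) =[8, 1, 2, 6, 4, 3, 14, 7, 5, 9, 10, 11, 12, 13, 0]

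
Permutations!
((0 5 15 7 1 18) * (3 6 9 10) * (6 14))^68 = (0 15 1)(3 9 14 10 6)(5 7 18)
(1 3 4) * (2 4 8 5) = (1 3 8 5 2 4) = [0, 3, 4, 8, 1, 2, 6, 7, 5]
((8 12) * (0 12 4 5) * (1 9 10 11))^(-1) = ((0 12 8 4 5)(1 9 10 11))^(-1) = (0 5 4 8 12)(1 11 10 9)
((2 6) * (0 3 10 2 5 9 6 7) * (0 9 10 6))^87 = ((0 3 6 5 10 2 7 9))^87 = (0 9 7 2 10 5 6 3)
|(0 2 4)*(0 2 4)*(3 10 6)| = |(0 4 2)(3 10 6)| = 3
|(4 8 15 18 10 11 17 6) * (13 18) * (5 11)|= |(4 8 15 13 18 10 5 11 17 6)|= 10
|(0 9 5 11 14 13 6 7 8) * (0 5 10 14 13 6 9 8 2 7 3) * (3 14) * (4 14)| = |(0 8 5 11 13 9 10 3)(2 7)(4 14 6)| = 24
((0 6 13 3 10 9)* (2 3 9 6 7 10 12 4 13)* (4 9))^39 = ((0 7 10 6 2 3 12 9)(4 13))^39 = (0 9 12 3 2 6 10 7)(4 13)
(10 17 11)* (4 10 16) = [0, 1, 2, 3, 10, 5, 6, 7, 8, 9, 17, 16, 12, 13, 14, 15, 4, 11] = (4 10 17 11 16)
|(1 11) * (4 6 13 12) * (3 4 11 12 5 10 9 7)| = 24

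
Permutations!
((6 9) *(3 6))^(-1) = (3 9 6)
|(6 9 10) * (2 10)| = 4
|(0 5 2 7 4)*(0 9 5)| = 5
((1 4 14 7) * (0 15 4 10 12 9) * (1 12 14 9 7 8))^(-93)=((0 15 4 9)(1 10 14 8)(7 12))^(-93)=(0 9 4 15)(1 8 14 10)(7 12)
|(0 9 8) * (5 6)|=6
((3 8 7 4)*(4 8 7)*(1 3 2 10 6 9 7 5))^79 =((1 3 5)(2 10 6 9 7 8 4))^79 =(1 3 5)(2 6 7 4 10 9 8)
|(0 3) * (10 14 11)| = 6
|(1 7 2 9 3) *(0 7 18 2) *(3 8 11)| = 14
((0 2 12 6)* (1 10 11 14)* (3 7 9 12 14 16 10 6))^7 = (0 14 6 2 1)(3 12 9 7)(10 11 16)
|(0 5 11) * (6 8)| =6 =|(0 5 11)(6 8)|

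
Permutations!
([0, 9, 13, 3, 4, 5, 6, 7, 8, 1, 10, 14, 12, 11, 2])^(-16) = [0, 1, 2, 3, 4, 5, 6, 7, 8, 9, 10, 11, 12, 13, 14]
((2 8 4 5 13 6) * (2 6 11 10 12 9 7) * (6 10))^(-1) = (2 7 9 12 10 6 11 13 5 4 8)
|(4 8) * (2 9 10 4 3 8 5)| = 10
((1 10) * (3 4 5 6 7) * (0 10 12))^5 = (0 10 1 12)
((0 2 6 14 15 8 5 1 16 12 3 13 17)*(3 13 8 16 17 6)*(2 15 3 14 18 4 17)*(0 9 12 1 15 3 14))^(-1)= (0 2 1 16 15 5 8 3)(4 18 6 13 12 9 17)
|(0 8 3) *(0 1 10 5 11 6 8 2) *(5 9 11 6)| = |(0 2)(1 10 9 11 5 6 8 3)| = 8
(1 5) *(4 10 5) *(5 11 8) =(1 4 10 11 8 5) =[0, 4, 2, 3, 10, 1, 6, 7, 5, 9, 11, 8]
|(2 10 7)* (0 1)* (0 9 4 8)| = 15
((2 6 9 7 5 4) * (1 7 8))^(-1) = ((1 7 5 4 2 6 9 8))^(-1) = (1 8 9 6 2 4 5 7)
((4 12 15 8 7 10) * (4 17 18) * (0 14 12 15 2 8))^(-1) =(0 15 4 18 17 10 7 8 2 12 14)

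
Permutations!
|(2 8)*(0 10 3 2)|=|(0 10 3 2 8)|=5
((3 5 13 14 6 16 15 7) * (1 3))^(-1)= ((1 3 5 13 14 6 16 15 7))^(-1)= (1 7 15 16 6 14 13 5 3)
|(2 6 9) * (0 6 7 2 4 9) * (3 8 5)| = |(0 6)(2 7)(3 8 5)(4 9)| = 6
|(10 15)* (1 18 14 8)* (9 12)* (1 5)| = 10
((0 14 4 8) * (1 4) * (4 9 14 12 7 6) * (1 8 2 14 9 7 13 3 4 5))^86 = ((0 12 13 3 4 2 14 8)(1 7 6 5))^86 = (0 14 4 13)(1 6)(2 3 12 8)(5 7)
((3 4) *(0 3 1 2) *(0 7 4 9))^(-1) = ((0 3 9)(1 2 7 4))^(-1) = (0 9 3)(1 4 7 2)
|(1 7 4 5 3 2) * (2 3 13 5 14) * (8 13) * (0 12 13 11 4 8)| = |(0 12 13 5)(1 7 8 11 4 14 2)| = 28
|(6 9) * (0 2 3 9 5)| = |(0 2 3 9 6 5)| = 6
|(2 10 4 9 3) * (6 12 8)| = |(2 10 4 9 3)(6 12 8)| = 15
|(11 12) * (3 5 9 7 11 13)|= |(3 5 9 7 11 12 13)|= 7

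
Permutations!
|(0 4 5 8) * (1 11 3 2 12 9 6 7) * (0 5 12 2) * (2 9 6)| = |(0 4 12 6 7 1 11 3)(2 9)(5 8)| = 8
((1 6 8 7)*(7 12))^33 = ((1 6 8 12 7))^33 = (1 12 6 7 8)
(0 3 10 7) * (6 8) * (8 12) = [3, 1, 2, 10, 4, 5, 12, 0, 6, 9, 7, 11, 8] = (0 3 10 7)(6 12 8)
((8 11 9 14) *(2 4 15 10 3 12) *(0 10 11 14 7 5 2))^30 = ((0 10 3 12)(2 4 15 11 9 7 5)(8 14))^30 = (0 3)(2 15 9 5 4 11 7)(10 12)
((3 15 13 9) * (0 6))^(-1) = ((0 6)(3 15 13 9))^(-1) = (0 6)(3 9 13 15)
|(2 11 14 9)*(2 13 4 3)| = |(2 11 14 9 13 4 3)| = 7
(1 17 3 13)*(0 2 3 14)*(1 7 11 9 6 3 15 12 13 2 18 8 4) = (0 18 8 4 1 17 14)(2 15 12 13 7 11 9 6 3) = [18, 17, 15, 2, 1, 5, 3, 11, 4, 6, 10, 9, 13, 7, 0, 12, 16, 14, 8]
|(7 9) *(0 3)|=2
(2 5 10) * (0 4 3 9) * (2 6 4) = (0 2 5 10 6 4 3 9) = [2, 1, 5, 9, 3, 10, 4, 7, 8, 0, 6]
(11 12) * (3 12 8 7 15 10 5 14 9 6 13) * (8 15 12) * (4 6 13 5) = (3 8 7 12 11 15 10 4 6 5 14 9 13) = [0, 1, 2, 8, 6, 14, 5, 12, 7, 13, 4, 15, 11, 3, 9, 10]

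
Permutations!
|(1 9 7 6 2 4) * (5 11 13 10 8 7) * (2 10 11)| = |(1 9 5 2 4)(6 10 8 7)(11 13)| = 20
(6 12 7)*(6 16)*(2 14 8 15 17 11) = (2 14 8 15 17 11)(6 12 7 16) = [0, 1, 14, 3, 4, 5, 12, 16, 15, 9, 10, 2, 7, 13, 8, 17, 6, 11]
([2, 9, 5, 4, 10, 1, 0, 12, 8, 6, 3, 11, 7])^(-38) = (12)(0 9 5)(1 2 6)(3 4 10)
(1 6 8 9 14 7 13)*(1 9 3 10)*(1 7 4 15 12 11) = (1 6 8 3 10 7 13 9 14 4 15 12 11) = [0, 6, 2, 10, 15, 5, 8, 13, 3, 14, 7, 1, 11, 9, 4, 12]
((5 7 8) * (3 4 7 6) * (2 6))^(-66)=((2 6 3 4 7 8 5))^(-66)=(2 7 6 8 3 5 4)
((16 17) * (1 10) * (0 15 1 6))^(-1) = ((0 15 1 10 6)(16 17))^(-1) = (0 6 10 1 15)(16 17)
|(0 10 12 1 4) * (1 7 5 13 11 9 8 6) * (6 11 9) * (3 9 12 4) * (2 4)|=12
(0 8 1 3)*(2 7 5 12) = (0 8 1 3)(2 7 5 12) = [8, 3, 7, 0, 4, 12, 6, 5, 1, 9, 10, 11, 2]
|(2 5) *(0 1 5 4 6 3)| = 7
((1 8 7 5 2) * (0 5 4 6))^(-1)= (0 6 4 7 8 1 2 5)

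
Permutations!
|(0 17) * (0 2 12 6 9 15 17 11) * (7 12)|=14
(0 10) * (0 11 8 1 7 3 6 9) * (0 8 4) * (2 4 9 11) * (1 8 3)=(0 10 2 4)(1 7)(3 6 11 9)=[10, 7, 4, 6, 0, 5, 11, 1, 8, 3, 2, 9]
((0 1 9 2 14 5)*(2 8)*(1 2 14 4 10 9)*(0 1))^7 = (0 5 8 10 2 1 14 9 4)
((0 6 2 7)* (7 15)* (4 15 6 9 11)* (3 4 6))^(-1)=((0 9 11 6 2 3 4 15 7))^(-1)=(0 7 15 4 3 2 6 11 9)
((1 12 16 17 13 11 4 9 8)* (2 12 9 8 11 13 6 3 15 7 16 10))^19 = (1 8 4 11 9)(2 12 10)(3 15 7 16 17 6)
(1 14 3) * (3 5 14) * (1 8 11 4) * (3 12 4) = (1 12 4)(3 8 11)(5 14) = [0, 12, 2, 8, 1, 14, 6, 7, 11, 9, 10, 3, 4, 13, 5]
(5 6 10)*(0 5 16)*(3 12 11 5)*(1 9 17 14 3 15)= (0 15 1 9 17 14 3 12 11 5 6 10 16)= [15, 9, 2, 12, 4, 6, 10, 7, 8, 17, 16, 5, 11, 13, 3, 1, 0, 14]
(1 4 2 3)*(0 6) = (0 6)(1 4 2 3) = [6, 4, 3, 1, 2, 5, 0]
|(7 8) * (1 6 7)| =4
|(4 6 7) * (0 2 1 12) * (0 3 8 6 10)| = |(0 2 1 12 3 8 6 7 4 10)| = 10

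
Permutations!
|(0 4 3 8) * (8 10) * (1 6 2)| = 15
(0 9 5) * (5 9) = (9)(0 5) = [5, 1, 2, 3, 4, 0, 6, 7, 8, 9]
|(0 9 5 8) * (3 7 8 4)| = |(0 9 5 4 3 7 8)| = 7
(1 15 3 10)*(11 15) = (1 11 15 3 10) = [0, 11, 2, 10, 4, 5, 6, 7, 8, 9, 1, 15, 12, 13, 14, 3]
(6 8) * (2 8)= (2 8 6)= [0, 1, 8, 3, 4, 5, 2, 7, 6]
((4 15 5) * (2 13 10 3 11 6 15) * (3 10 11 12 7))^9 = (2 11 15 4 13 6 5)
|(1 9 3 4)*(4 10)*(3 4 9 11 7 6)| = 8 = |(1 11 7 6 3 10 9 4)|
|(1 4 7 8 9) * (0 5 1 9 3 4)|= |(9)(0 5 1)(3 4 7 8)|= 12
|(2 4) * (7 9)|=2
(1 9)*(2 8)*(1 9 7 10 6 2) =[0, 7, 8, 3, 4, 5, 2, 10, 1, 9, 6] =(1 7 10 6 2 8)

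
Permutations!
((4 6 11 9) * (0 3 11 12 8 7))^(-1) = (0 7 8 12 6 4 9 11 3)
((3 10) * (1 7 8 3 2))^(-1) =(1 2 10 3 8 7)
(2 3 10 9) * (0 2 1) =[2, 0, 3, 10, 4, 5, 6, 7, 8, 1, 9] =(0 2 3 10 9 1)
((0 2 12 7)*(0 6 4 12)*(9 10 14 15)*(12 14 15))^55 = ((0 2)(4 14 12 7 6)(9 10 15))^55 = (0 2)(9 10 15)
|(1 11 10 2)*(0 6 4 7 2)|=8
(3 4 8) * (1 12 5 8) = (1 12 5 8 3 4) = [0, 12, 2, 4, 1, 8, 6, 7, 3, 9, 10, 11, 5]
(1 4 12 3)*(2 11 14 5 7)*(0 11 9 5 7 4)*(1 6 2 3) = (0 11 14 7 3 6 2 9 5 4 12 1) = [11, 0, 9, 6, 12, 4, 2, 3, 8, 5, 10, 14, 1, 13, 7]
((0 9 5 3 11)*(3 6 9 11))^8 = ((0 11)(5 6 9))^8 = (11)(5 9 6)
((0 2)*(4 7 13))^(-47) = (0 2)(4 7 13)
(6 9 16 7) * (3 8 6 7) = (3 8 6 9 16) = [0, 1, 2, 8, 4, 5, 9, 7, 6, 16, 10, 11, 12, 13, 14, 15, 3]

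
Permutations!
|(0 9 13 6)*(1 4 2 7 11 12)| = |(0 9 13 6)(1 4 2 7 11 12)| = 12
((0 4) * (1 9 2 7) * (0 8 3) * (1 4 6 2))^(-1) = ((0 6 2 7 4 8 3)(1 9))^(-1) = (0 3 8 4 7 2 6)(1 9)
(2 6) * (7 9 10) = [0, 1, 6, 3, 4, 5, 2, 9, 8, 10, 7] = (2 6)(7 9 10)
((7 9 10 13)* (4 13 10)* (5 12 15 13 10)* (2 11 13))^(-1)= (2 15 12 5 10 4 9 7 13 11)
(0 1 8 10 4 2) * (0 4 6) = (0 1 8 10 6)(2 4) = [1, 8, 4, 3, 2, 5, 0, 7, 10, 9, 6]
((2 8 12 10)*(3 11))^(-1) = ((2 8 12 10)(3 11))^(-1) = (2 10 12 8)(3 11)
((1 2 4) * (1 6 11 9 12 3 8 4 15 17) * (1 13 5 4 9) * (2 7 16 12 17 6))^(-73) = (1 16 3 9 13 4 15 11 7 12 8 17 5 2 6)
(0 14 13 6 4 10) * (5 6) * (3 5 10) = (0 14 13 10)(3 5 6 4) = [14, 1, 2, 5, 3, 6, 4, 7, 8, 9, 0, 11, 12, 10, 13]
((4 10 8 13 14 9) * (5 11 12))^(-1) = ((4 10 8 13 14 9)(5 11 12))^(-1) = (4 9 14 13 8 10)(5 12 11)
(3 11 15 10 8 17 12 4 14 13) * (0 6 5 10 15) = (0 6 5 10 8 17 12 4 14 13 3 11) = [6, 1, 2, 11, 14, 10, 5, 7, 17, 9, 8, 0, 4, 3, 13, 15, 16, 12]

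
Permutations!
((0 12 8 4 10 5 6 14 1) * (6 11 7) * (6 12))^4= ((0 6 14 1)(4 10 5 11 7 12 8))^4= (14)(4 7 10 12 5 8 11)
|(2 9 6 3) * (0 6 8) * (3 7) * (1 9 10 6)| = 20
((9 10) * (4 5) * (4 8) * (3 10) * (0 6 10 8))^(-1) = (0 5 4 8 3 9 10 6)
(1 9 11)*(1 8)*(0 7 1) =(0 7 1 9 11 8) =[7, 9, 2, 3, 4, 5, 6, 1, 0, 11, 10, 8]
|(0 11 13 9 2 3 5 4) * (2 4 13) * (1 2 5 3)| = |(0 11 5 13 9 4)(1 2)| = 6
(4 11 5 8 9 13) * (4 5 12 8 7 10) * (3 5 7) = (3 5)(4 11 12 8 9 13 7 10) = [0, 1, 2, 5, 11, 3, 6, 10, 9, 13, 4, 12, 8, 7]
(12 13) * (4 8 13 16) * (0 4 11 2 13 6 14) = (0 4 8 6 14)(2 13 12 16 11) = [4, 1, 13, 3, 8, 5, 14, 7, 6, 9, 10, 2, 16, 12, 0, 15, 11]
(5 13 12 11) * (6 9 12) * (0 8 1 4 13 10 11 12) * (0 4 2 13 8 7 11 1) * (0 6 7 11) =(0 11 5 10 1 2 13 7)(4 8 6 9) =[11, 2, 13, 3, 8, 10, 9, 0, 6, 4, 1, 5, 12, 7]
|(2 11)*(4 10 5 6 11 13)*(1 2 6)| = 6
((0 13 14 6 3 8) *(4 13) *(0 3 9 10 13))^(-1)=((0 4)(3 8)(6 9 10 13 14))^(-1)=(0 4)(3 8)(6 14 13 10 9)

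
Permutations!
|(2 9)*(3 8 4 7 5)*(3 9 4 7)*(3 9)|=|(2 4 9)(3 8 7 5)|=12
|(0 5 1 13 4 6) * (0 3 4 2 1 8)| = 3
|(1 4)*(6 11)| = |(1 4)(6 11)| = 2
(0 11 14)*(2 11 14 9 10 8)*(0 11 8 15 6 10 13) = (0 14 11 9 13)(2 8)(6 10 15) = [14, 1, 8, 3, 4, 5, 10, 7, 2, 13, 15, 9, 12, 0, 11, 6]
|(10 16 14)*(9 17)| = 6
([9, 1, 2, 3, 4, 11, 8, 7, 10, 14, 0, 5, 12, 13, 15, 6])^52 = (0 15 10 14 8 9 6)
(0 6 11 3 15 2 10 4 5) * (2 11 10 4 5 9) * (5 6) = (0 5)(2 4 9)(3 15 11)(6 10) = [5, 1, 4, 15, 9, 0, 10, 7, 8, 2, 6, 3, 12, 13, 14, 11]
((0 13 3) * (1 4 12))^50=(0 3 13)(1 12 4)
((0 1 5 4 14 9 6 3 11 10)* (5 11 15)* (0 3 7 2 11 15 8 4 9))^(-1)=((0 1 15 5 9 6 7 2 11 10 3 8 4 14))^(-1)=(0 14 4 8 3 10 11 2 7 6 9 5 15 1)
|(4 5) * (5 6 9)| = |(4 6 9 5)| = 4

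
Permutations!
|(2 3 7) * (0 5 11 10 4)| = |(0 5 11 10 4)(2 3 7)| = 15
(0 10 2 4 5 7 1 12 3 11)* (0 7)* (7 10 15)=(0 15 7 1 12 3 11 10 2 4 5)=[15, 12, 4, 11, 5, 0, 6, 1, 8, 9, 2, 10, 3, 13, 14, 7]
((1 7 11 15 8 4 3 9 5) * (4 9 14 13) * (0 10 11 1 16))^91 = (0 15 5 10 8 16 11 9)(1 7)(3 4 13 14)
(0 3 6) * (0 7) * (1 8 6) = (0 3 1 8 6 7) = [3, 8, 2, 1, 4, 5, 7, 0, 6]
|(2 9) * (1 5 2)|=4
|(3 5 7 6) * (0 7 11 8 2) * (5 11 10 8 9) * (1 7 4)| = |(0 4 1 7 6 3 11 9 5 10 8 2)| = 12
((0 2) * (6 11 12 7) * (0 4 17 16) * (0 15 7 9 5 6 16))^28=(17)(5 12 6 9 11)(7 16 15)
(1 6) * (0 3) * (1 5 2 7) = (0 3)(1 6 5 2 7) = [3, 6, 7, 0, 4, 2, 5, 1]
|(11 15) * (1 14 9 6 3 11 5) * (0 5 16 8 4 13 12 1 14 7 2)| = |(0 5 14 9 6 3 11 15 16 8 4 13 12 1 7 2)| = 16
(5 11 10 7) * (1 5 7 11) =(1 5)(10 11) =[0, 5, 2, 3, 4, 1, 6, 7, 8, 9, 11, 10]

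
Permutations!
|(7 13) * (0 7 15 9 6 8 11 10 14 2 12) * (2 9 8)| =|(0 7 13 15 8 11 10 14 9 6 2 12)| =12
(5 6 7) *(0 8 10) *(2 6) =(0 8 10)(2 6 7 5) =[8, 1, 6, 3, 4, 2, 7, 5, 10, 9, 0]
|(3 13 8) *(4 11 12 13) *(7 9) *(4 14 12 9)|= |(3 14 12 13 8)(4 11 9 7)|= 20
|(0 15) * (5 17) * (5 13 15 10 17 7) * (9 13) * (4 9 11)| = 8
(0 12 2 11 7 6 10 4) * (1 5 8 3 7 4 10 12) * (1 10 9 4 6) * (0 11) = (0 10 9 4 11 6 12 2)(1 5 8 3 7) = [10, 5, 0, 7, 11, 8, 12, 1, 3, 4, 9, 6, 2]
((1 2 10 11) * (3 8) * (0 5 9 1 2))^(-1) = ((0 5 9 1)(2 10 11)(3 8))^(-1) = (0 1 9 5)(2 11 10)(3 8)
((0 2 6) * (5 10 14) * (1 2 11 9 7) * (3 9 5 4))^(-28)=(0 7 14)(1 4 11)(2 3 5)(6 9 10)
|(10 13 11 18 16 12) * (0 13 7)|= 8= |(0 13 11 18 16 12 10 7)|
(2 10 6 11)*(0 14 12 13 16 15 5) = (0 14 12 13 16 15 5)(2 10 6 11) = [14, 1, 10, 3, 4, 0, 11, 7, 8, 9, 6, 2, 13, 16, 12, 5, 15]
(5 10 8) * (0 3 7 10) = [3, 1, 2, 7, 4, 0, 6, 10, 5, 9, 8] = (0 3 7 10 8 5)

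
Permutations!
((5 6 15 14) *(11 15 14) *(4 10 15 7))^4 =((4 10 15 11 7)(5 6 14))^4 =(4 7 11 15 10)(5 6 14)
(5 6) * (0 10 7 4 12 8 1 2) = [10, 2, 0, 3, 12, 6, 5, 4, 1, 9, 7, 11, 8] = (0 10 7 4 12 8 1 2)(5 6)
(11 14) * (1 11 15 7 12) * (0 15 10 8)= [15, 11, 2, 3, 4, 5, 6, 12, 0, 9, 8, 14, 1, 13, 10, 7]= (0 15 7 12 1 11 14 10 8)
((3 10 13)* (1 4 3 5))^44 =(1 3 13)(4 10 5)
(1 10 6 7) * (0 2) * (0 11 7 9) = (0 2 11 7 1 10 6 9) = [2, 10, 11, 3, 4, 5, 9, 1, 8, 0, 6, 7]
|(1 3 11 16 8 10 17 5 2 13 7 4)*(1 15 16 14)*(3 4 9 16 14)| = 36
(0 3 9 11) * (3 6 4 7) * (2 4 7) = (0 6 7 3 9 11)(2 4) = [6, 1, 4, 9, 2, 5, 7, 3, 8, 11, 10, 0]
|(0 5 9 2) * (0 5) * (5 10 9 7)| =|(2 10 9)(5 7)| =6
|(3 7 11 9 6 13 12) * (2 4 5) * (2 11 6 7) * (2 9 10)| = 30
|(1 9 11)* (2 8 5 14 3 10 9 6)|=|(1 6 2 8 5 14 3 10 9 11)|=10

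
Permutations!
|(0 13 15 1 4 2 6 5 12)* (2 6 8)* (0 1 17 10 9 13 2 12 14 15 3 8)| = 26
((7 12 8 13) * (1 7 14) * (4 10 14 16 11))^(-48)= (1 12 13 11 10)(4 14 7 8 16)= ((1 7 12 8 13 16 11 4 10 14))^(-48)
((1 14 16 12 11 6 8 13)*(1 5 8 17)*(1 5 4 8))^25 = ((1 14 16 12 11 6 17 5)(4 8 13))^25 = (1 14 16 12 11 6 17 5)(4 8 13)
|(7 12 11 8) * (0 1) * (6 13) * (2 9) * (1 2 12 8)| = |(0 2 9 12 11 1)(6 13)(7 8)| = 6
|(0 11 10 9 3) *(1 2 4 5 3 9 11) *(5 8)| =14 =|(0 1 2 4 8 5 3)(10 11)|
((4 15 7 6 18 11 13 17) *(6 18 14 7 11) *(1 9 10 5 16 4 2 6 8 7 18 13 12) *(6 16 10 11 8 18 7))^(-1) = ((18)(1 9 11 12)(2 16 4 15 8 6 14 7 13 17)(5 10))^(-1) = (18)(1 12 11 9)(2 17 13 7 14 6 8 15 4 16)(5 10)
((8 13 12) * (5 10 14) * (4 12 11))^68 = ((4 12 8 13 11)(5 10 14))^68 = (4 13 12 11 8)(5 14 10)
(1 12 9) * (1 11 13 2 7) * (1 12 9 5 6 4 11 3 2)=[0, 9, 7, 2, 11, 6, 4, 12, 8, 3, 10, 13, 5, 1]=(1 9 3 2 7 12 5 6 4 11 13)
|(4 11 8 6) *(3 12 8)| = 6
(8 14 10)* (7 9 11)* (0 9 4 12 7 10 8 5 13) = (0 9 11 10 5 13)(4 12 7)(8 14) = [9, 1, 2, 3, 12, 13, 6, 4, 14, 11, 5, 10, 7, 0, 8]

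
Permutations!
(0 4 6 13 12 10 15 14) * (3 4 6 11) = (0 6 13 12 10 15 14)(3 4 11) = [6, 1, 2, 4, 11, 5, 13, 7, 8, 9, 15, 3, 10, 12, 0, 14]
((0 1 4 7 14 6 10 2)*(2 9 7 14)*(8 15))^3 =(0 14 9)(1 6 7)(2 4 10)(8 15)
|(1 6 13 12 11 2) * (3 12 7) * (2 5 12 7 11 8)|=|(1 6 13 11 5 12 8 2)(3 7)|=8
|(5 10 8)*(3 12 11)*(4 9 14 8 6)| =21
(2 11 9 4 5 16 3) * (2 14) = (2 11 9 4 5 16 3 14) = [0, 1, 11, 14, 5, 16, 6, 7, 8, 4, 10, 9, 12, 13, 2, 15, 3]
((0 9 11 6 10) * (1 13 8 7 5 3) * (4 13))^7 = ((0 9 11 6 10)(1 4 13 8 7 5 3))^7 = (13)(0 11 10 9 6)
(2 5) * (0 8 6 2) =(0 8 6 2 5) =[8, 1, 5, 3, 4, 0, 2, 7, 6]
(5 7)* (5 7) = (7) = [0, 1, 2, 3, 4, 5, 6, 7]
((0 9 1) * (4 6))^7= (0 9 1)(4 6)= ((0 9 1)(4 6))^7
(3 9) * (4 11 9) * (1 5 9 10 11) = (1 5 9 3 4)(10 11) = [0, 5, 2, 4, 1, 9, 6, 7, 8, 3, 11, 10]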